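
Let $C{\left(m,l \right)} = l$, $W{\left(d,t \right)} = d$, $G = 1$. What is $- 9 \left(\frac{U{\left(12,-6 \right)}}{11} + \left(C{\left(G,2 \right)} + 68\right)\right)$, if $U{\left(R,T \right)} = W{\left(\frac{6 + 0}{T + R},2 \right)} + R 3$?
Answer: $- \frac{7263}{11} \approx -660.27$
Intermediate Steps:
$U{\left(R,T \right)} = 3 R + \frac{6}{R + T}$ ($U{\left(R,T \right)} = \frac{6 + 0}{T + R} + R 3 = \frac{6}{R + T} + 3 R = 3 R + \frac{6}{R + T}$)
$- 9 \left(\frac{U{\left(12,-6 \right)}}{11} + \left(C{\left(G,2 \right)} + 68\right)\right) = - 9 \left(\frac{3 \frac{1}{12 - 6} \left(2 + 12 \left(12 - 6\right)\right)}{11} + \left(2 + 68\right)\right) = - 9 \left(\frac{3 \left(2 + 12 \cdot 6\right)}{6} \cdot \frac{1}{11} + 70\right) = - 9 \left(3 \cdot \frac{1}{6} \left(2 + 72\right) \frac{1}{11} + 70\right) = - 9 \left(3 \cdot \frac{1}{6} \cdot 74 \cdot \frac{1}{11} + 70\right) = - 9 \left(37 \cdot \frac{1}{11} + 70\right) = - 9 \left(\frac{37}{11} + 70\right) = \left(-9\right) \frac{807}{11} = - \frac{7263}{11}$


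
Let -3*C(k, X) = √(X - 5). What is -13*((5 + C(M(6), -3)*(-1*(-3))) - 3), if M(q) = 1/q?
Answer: -26 + 26*I*√2 ≈ -26.0 + 36.77*I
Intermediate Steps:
C(k, X) = -√(-5 + X)/3 (C(k, X) = -√(X - 5)/3 = -√(-5 + X)/3)
-13*((5 + C(M(6), -3)*(-1*(-3))) - 3) = -13*((5 + (-√(-5 - 3)/3)*(-1*(-3))) - 3) = -13*((5 - 2*I*√2/3*3) - 3) = -13*((5 - 2*I*√2) - 3) = -13*(2 - 2*I*√2) = -26 + 26*I*√2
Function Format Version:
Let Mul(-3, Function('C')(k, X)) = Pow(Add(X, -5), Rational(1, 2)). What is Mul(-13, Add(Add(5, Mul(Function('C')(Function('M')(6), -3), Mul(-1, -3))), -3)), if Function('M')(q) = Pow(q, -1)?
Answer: Add(-26, Mul(26, I, Pow(2, Rational(1, 2)))) ≈ Add(-26.000, Mul(36.770, I))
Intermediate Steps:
Function('C')(k, X) = Mul(Rational(-1, 3), Pow(Add(-5, X), Rational(1, 2))) (Function('C')(k, X) = Mul(Rational(-1, 3), Pow(Add(X, -5), Rational(1, 2))) = Mul(Rational(-1, 3), Pow(Add(-5, X), Rational(1, 2))))
Mul(-13, Add(Add(5, Mul(Function('C')(Function('M')(6), -3), Mul(-1, -3))), -3)) = Mul(-13, Add(Add(5, Mul(Mul(Rational(-1, 3), Pow(Add(-5, -3), Rational(1, 2))), Mul(-1, -3))), -3)) = Mul(-13, Add(Add(5, Mul(Mul(Rational(-1, 3), Pow(-8, Rational(1, 2))), 3)), -3)) = Mul(-13, Add(Add(5, Mul(Mul(Rational(-1, 3), Mul(2, I, Pow(2, Rational(1, 2)))), 3)), -3)) = Mul(-13, Add(Add(5, Mul(Mul(Rational(-2, 3), I, Pow(2, Rational(1, 2))), 3)), -3)) = Mul(-13, Add(Add(5, Mul(-2, I, Pow(2, Rational(1, 2)))), -3)) = Mul(-13, Add(2, Mul(-2, I, Pow(2, Rational(1, 2))))) = Add(-26, Mul(26, I, Pow(2, Rational(1, 2))))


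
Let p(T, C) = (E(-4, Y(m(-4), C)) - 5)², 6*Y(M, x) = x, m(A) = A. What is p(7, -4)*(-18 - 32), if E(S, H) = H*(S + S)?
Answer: -50/9 ≈ -5.5556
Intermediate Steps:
Y(M, x) = x/6
E(S, H) = 2*H*S (E(S, H) = H*(2*S) = 2*H*S)
p(T, C) = (-5 - 4*C/3)² (p(T, C) = (2*(C/6)*(-4) - 5)² = (-4*C/3 - 5)² = (-5 - 4*C/3)²)
p(7, -4)*(-18 - 32) = ((15 + 4*(-4))²/9)*(-18 - 32) = ((15 - 16)²/9)*(-50) = ((⅑)*(-1)²)*(-50) = ((⅑)*1)*(-50) = (⅑)*(-50) = -50/9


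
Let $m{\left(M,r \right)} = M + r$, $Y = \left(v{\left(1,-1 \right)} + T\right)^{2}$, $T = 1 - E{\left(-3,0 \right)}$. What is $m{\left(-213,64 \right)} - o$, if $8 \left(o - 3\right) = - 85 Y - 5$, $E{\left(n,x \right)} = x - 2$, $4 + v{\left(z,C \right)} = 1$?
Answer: $- \frac{1211}{8} \approx -151.38$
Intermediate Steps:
$v{\left(z,C \right)} = -3$ ($v{\left(z,C \right)} = -4 + 1 = -3$)
$E{\left(n,x \right)} = -2 + x$ ($E{\left(n,x \right)} = x - 2 = -2 + x$)
$T = 3$ ($T = 1 - \left(-2 + 0\right) = 1 - -2 = 1 + 2 = 3$)
$Y = 0$ ($Y = \left(-3 + 3\right)^{2} = 0^{2} = 0$)
$o = \frac{19}{8}$ ($o = 3 + \frac{\left(-85\right) 0 - 5}{8} = 3 + \frac{0 - 5}{8} = 3 + \frac{1}{8} \left(-5\right) = 3 - \frac{5}{8} = \frac{19}{8} \approx 2.375$)
$m{\left(-213,64 \right)} - o = \left(-213 + 64\right) - \frac{19}{8} = -149 - \frac{19}{8} = - \frac{1211}{8}$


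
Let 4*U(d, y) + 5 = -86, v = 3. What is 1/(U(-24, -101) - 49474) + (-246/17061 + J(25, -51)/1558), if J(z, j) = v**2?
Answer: -15195899935/1754233323502 ≈ -0.0086624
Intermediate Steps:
U(d, y) = -91/4 (U(d, y) = -5/4 + (1/4)*(-86) = -5/4 - 43/2 = -91/4)
J(z, j) = 9 (J(z, j) = 3**2 = 9)
1/(U(-24, -101) - 49474) + (-246/17061 + J(25, -51)/1558) = 1/(-91/4 - 49474) + (-246/17061 + 9/1558) = 1/(-197987/4) + (-246*1/17061 + 9*(1/1558)) = -4/197987 + (-82/5687 + 9/1558) = -4/197987 - 76573/8860346 = -15195899935/1754233323502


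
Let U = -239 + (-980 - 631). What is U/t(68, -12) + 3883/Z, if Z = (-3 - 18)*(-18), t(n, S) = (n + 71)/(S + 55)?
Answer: -29530163/52542 ≈ -562.03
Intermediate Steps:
t(n, S) = (71 + n)/(55 + S)
U = -1850 (U = -239 - 1611 = -1850)
Z = 378 (Z = -21*(-18) = 378)
U/t(68, -12) + 3883/Z = -1850*(55 - 12)/(71 + 68) + 3883/378 = -1850/(139/43) + 3883*(1/378) = -1850/((1/43)*139) + 3883/378 = -1850/139/43 + 3883/378 = -1850*43/139 + 3883/378 = -79550/139 + 3883/378 = -29530163/52542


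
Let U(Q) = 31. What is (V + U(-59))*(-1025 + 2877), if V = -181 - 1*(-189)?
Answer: 72228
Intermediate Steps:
V = 8 (V = -181 + 189 = 8)
(V + U(-59))*(-1025 + 2877) = (8 + 31)*(-1025 + 2877) = 39*1852 = 72228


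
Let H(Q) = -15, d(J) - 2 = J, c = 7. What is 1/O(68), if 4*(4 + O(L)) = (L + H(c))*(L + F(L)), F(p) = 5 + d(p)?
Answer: 4/7563 ≈ 0.00052889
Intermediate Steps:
d(J) = 2 + J
F(p) = 7 + p (F(p) = 5 + (2 + p) = 7 + p)
O(L) = -4 + (-15 + L)*(7 + 2*L)/4 (O(L) = -4 + ((L - 15)*(L + (7 + L)))/4 = -4 + ((-15 + L)*(7 + 2*L))/4 = -4 + (-15 + L)*(7 + 2*L)/4)
1/O(68) = 1/(-121/4 + (½)*68² - 23/4*68) = 1/(-121/4 + (½)*4624 - 391) = 1/(-121/4 + 2312 - 391) = 1/(7563/4) = 4/7563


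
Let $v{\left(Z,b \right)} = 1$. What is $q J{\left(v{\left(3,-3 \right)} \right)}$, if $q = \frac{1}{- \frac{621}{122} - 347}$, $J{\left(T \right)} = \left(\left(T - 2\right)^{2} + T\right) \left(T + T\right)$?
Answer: $- \frac{488}{42955} \approx -0.011361$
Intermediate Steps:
$J{\left(T \right)} = 2 T \left(T + \left(-2 + T\right)^{2}\right)$ ($J{\left(T \right)} = \left(\left(-2 + T\right)^{2} + T\right) 2 T = \left(T + \left(-2 + T\right)^{2}\right) 2 T = 2 T \left(T + \left(-2 + T\right)^{2}\right)$)
$q = - \frac{122}{42955}$ ($q = \frac{1}{\left(-621\right) \frac{1}{122} - 347} = \frac{1}{- \frac{621}{122} - 347} = \frac{1}{- \frac{42955}{122}} = - \frac{122}{42955} \approx -0.0028402$)
$q J{\left(v{\left(3,-3 \right)} \right)} = - \frac{122 \cdot 2 \cdot 1 \left(1 + \left(-2 + 1\right)^{2}\right)}{42955} = - \frac{122 \cdot 2 \cdot 1 \left(1 + \left(-1\right)^{2}\right)}{42955} = - \frac{122 \cdot 2 \cdot 1 \left(1 + 1\right)}{42955} = - \frac{122 \cdot 2 \cdot 1 \cdot 2}{42955} = \left(- \frac{122}{42955}\right) 4 = - \frac{488}{42955}$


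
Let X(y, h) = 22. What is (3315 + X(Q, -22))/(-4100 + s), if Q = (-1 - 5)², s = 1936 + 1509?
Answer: -3337/655 ≈ -5.0947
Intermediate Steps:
s = 3445
Q = 36 (Q = (-6)² = 36)
(3315 + X(Q, -22))/(-4100 + s) = (3315 + 22)/(-4100 + 3445) = 3337/(-655) = 3337*(-1/655) = -3337/655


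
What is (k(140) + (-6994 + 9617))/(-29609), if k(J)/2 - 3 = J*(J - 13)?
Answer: -38189/29609 ≈ -1.2898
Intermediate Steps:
k(J) = 6 + 2*J*(-13 + J) (k(J) = 6 + 2*(J*(J - 13)) = 6 + 2*(J*(-13 + J)) = 6 + 2*J*(-13 + J))
(k(140) + (-6994 + 9617))/(-29609) = ((6 - 26*140 + 2*140²) + (-6994 + 9617))/(-29609) = ((6 - 3640 + 2*19600) + 2623)*(-1/29609) = ((6 - 3640 + 39200) + 2623)*(-1/29609) = (35566 + 2623)*(-1/29609) = 38189*(-1/29609) = -38189/29609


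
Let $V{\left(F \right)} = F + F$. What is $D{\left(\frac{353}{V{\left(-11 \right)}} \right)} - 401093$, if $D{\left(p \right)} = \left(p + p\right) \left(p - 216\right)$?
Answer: $- \frac{95262441}{242} \approx -3.9365 \cdot 10^{5}$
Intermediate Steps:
$V{\left(F \right)} = 2 F$
$D{\left(p \right)} = 2 p \left(-216 + p\right)$
$D{\left(\frac{353}{V{\left(-11 \right)}} \right)} - 401093 = 2 \frac{353}{2 \left(-11\right)} \left(-216 + \frac{353}{2 \left(-11\right)}\right) - 401093 = 2 \frac{353}{-22} \left(-216 + \frac{353}{-22}\right) - 401093 = 2 \cdot 353 \left(- \frac{1}{22}\right) \left(-216 + 353 \left(- \frac{1}{22}\right)\right) - 401093 = 2 \left(- \frac{353}{22}\right) \left(-216 - \frac{353}{22}\right) - 401093 = 2 \left(- \frac{353}{22}\right) \left(- \frac{5105}{22}\right) - 401093 = \frac{1802065}{242} - 401093 = - \frac{95262441}{242}$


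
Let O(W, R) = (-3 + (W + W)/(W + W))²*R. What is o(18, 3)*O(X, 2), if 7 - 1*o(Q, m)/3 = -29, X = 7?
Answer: 864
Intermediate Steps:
o(Q, m) = 108 (o(Q, m) = 21 - 3*(-29) = 21 + 87 = 108)
O(W, R) = 4*R (O(W, R) = (-3 + (2*W)/((2*W)))²*R = (-3 + (2*W)*(1/(2*W)))²*R = (-3 + 1)²*R = (-2)²*R = 4*R)
o(18, 3)*O(X, 2) = 108*(4*2) = 108*8 = 864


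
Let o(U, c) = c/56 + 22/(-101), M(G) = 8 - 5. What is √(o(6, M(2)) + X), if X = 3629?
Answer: √29021918730/2828 ≈ 60.240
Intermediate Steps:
M(G) = 3
o(U, c) = -22/101 + c/56 (o(U, c) = c*(1/56) + 22*(-1/101) = c/56 - 22/101 = -22/101 + c/56)
√(o(6, M(2)) + X) = √((-22/101 + (1/56)*3) + 3629) = √((-22/101 + 3/56) + 3629) = √(-929/5656 + 3629) = √(20524695/5656) = √29021918730/2828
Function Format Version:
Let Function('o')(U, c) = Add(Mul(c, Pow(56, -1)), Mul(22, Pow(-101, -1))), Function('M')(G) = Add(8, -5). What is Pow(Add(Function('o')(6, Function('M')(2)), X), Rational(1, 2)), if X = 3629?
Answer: Mul(Rational(1, 2828), Pow(29021918730, Rational(1, 2))) ≈ 60.240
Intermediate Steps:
Function('M')(G) = 3
Function('o')(U, c) = Add(Rational(-22, 101), Mul(Rational(1, 56), c)) (Function('o')(U, c) = Add(Mul(c, Rational(1, 56)), Mul(22, Rational(-1, 101))) = Add(Mul(Rational(1, 56), c), Rational(-22, 101)) = Add(Rational(-22, 101), Mul(Rational(1, 56), c)))
Pow(Add(Function('o')(6, Function('M')(2)), X), Rational(1, 2)) = Pow(Add(Add(Rational(-22, 101), Mul(Rational(1, 56), 3)), 3629), Rational(1, 2)) = Pow(Add(Add(Rational(-22, 101), Rational(3, 56)), 3629), Rational(1, 2)) = Pow(Add(Rational(-929, 5656), 3629), Rational(1, 2)) = Pow(Rational(20524695, 5656), Rational(1, 2)) = Mul(Rational(1, 2828), Pow(29021918730, Rational(1, 2)))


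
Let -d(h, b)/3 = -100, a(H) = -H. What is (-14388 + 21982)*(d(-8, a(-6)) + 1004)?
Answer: 9902576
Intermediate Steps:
d(h, b) = 300 (d(h, b) = -3*(-100) = 300)
(-14388 + 21982)*(d(-8, a(-6)) + 1004) = (-14388 + 21982)*(300 + 1004) = 7594*1304 = 9902576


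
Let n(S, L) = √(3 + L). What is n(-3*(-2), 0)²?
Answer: 3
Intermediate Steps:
n(-3*(-2), 0)² = (√(3 + 0))² = (√3)² = 3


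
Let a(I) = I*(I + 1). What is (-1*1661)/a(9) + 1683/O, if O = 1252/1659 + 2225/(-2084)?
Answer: -525483093047/97389630 ≈ -5395.7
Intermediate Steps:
a(I) = I*(1 + I)
O = -1082107/3457356 (O = 1252*(1/1659) + 2225*(-1/2084) = 1252/1659 - 2225/2084 = -1082107/3457356 ≈ -0.31299)
(-1*1661)/a(9) + 1683/O = (-1*1661)/((9*(1 + 9))) + 1683/(-1082107/3457356) = -1661/(9*10) + 1683*(-3457356/1082107) = -1661/90 - 5818730148/1082107 = -525483093047/97389630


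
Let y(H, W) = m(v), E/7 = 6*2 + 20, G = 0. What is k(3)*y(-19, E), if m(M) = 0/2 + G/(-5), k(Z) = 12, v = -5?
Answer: 0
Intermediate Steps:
E = 224 (E = 7*(6*2 + 20) = 7*(12 + 20) = 7*32 = 224)
m(M) = 0 (m(M) = 0/2 + 0/(-5) = 0*(½) + 0*(-⅕) = 0 + 0 = 0)
y(H, W) = 0
k(3)*y(-19, E) = 12*0 = 0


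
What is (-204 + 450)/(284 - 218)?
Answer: 41/11 ≈ 3.7273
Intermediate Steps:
(-204 + 450)/(284 - 218) = 246/66 = 246*(1/66) = 41/11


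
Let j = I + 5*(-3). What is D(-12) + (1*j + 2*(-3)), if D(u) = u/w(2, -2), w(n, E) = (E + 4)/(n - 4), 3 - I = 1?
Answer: -7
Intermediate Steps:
I = 2 (I = 3 - 1*1 = 3 - 1 = 2)
j = -13 (j = 2 + 5*(-3) = 2 - 15 = -13)
w(n, E) = (4 + E)/(-4 + n)
D(u) = -u (D(u) = u/(((4 - 2)/(-4 + 2))) = u/((2/(-2))) = u/((-½*2)) = u/(-1) = u*(-1) = -u)
D(-12) + (1*j + 2*(-3)) = -1*(-12) + (1*(-13) + 2*(-3)) = 12 + (-13 - 6) = 12 - 19 = -7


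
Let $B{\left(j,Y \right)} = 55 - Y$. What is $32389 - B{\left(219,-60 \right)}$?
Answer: $32274$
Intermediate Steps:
$32389 - B{\left(219,-60 \right)} = 32389 - \left(55 - -60\right) = 32389 - \left(55 + 60\right) = 32389 - 115 = 32274$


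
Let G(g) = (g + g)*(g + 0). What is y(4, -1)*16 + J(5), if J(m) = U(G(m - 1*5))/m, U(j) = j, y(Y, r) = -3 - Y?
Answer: -112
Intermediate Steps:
G(g) = 2*g² (G(g) = (2*g)*g = 2*g²)
J(m) = 2*(-5 + m)²/m (J(m) = (2*(m - 1*5)²)/m = (2*(m - 5)²)/m = (2*(-5 + m)²)/m = 2*(-5 + m)²/m)
y(4, -1)*16 + J(5) = (-3 - 1*4)*16 + 2*(-5 + 5)²/5 = (-3 - 4)*16 + 2*(⅕)*0² = -7*16 + 2*(⅕)*0 = -112 + 0 = -112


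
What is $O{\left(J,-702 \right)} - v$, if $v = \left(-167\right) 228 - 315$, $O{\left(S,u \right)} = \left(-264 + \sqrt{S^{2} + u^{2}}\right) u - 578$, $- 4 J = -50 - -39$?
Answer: $223141 - \frac{351 \sqrt{7884985}}{2} \approx -2.6967 \cdot 10^{5}$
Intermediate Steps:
$J = \frac{11}{4}$ ($J = - \frac{-50 - -39}{4} = - \frac{-50 + 39}{4} = \left(- \frac{1}{4}\right) \left(-11\right) = \frac{11}{4} \approx 2.75$)
$O{\left(S,u \right)} = -578 + u \left(-264 + \sqrt{S^{2} + u^{2}}\right)$ ($O{\left(S,u \right)} = u \left(-264 + \sqrt{S^{2} + u^{2}}\right) - 578 = -578 + u \left(-264 + \sqrt{S^{2} + u^{2}}\right)$)
$v = -38391$ ($v = -38076 - 315 = -38391$)
$O{\left(J,-702 \right)} - v = \left(-578 - -185328 - 702 \sqrt{\left(\frac{11}{4}\right)^{2} + \left(-702\right)^{2}}\right) - -38391 = \left(-578 + 185328 - 702 \sqrt{\frac{121}{16} + 492804}\right) + 38391 = \left(-578 + 185328 - 702 \sqrt{\frac{7884985}{16}}\right) + 38391 = \left(-578 + 185328 - 702 \frac{\sqrt{7884985}}{4}\right) + 38391 = \left(-578 + 185328 - \frac{351 \sqrt{7884985}}{2}\right) + 38391 = \left(184750 - \frac{351 \sqrt{7884985}}{2}\right) + 38391 = 223141 - \frac{351 \sqrt{7884985}}{2}$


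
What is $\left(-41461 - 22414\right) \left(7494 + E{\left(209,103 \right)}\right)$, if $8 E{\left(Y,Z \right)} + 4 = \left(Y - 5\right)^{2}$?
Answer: $- \frac{1621850125}{2} \approx -8.1093 \cdot 10^{8}$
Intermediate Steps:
$E{\left(Y,Z \right)} = - \frac{1}{2} + \frac{\left(-5 + Y\right)^{2}}{8}$ ($E{\left(Y,Z \right)} = - \frac{1}{2} + \frac{\left(Y - 5\right)^{2}}{8} = - \frac{1}{2} + \frac{\left(-5 + Y\right)^{2}}{8}$)
$\left(-41461 - 22414\right) \left(7494 + E{\left(209,103 \right)}\right) = \left(-41461 - 22414\right) \left(7494 - \left(\frac{1}{2} - \frac{\left(-5 + 209\right)^{2}}{8}\right)\right) = - 63875 \left(7494 - \left(\frac{1}{2} - \frac{204^{2}}{8}\right)\right) = - 63875 \left(7494 + \left(- \frac{1}{2} + \frac{1}{8} \cdot 41616\right)\right) = - 63875 \left(7494 + \left(- \frac{1}{2} + 5202\right)\right) = - 63875 \left(7494 + \frac{10403}{2}\right) = \left(-63875\right) \frac{25391}{2} = - \frac{1621850125}{2}$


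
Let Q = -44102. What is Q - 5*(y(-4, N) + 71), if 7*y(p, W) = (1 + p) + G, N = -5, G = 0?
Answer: -311184/7 ≈ -44455.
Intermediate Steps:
y(p, W) = 1/7 + p/7 (y(p, W) = ((1 + p) + 0)/7 = (1 + p)/7 = 1/7 + p/7)
Q - 5*(y(-4, N) + 71) = -44102 - 5*((1/7 + (1/7)*(-4)) + 71) = -44102 - 5*((1/7 - 4/7) + 71) = -44102 - 5*(-3/7 + 71) = -44102 - 5*494/7 = -44102 - 2470/7 = -311184/7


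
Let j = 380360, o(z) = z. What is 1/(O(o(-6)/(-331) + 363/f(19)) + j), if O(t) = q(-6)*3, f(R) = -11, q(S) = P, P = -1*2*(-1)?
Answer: 1/380366 ≈ 2.6290e-6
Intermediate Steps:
P = 2 (P = -2*(-1) = 2)
q(S) = 2
O(t) = 6 (O(t) = 2*3 = 6)
1/(O(o(-6)/(-331) + 363/f(19)) + j) = 1/(6 + 380360) = 1/380366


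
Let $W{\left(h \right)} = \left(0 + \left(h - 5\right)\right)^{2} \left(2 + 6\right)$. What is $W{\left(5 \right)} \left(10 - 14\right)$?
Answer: $0$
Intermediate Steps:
$W{\left(h \right)} = 8 \left(-5 + h\right)^{2}$ ($W{\left(h \right)} = \left(0 + \left(h - 5\right)\right)^{2} \cdot 8 = \left(0 + \left(-5 + h\right)\right)^{2} \cdot 8 = \left(-5 + h\right)^{2} \cdot 8 = 8 \left(-5 + h\right)^{2}$)
$W{\left(5 \right)} \left(10 - 14\right) = 8 \left(-5 + 5\right)^{2} \left(10 - 14\right) = 8 \cdot 0^{2} \left(-4\right) = 8 \cdot 0 \left(-4\right) = 0 \left(-4\right) = 0$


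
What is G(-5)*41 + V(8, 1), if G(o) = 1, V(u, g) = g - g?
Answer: 41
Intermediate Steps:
V(u, g) = 0
G(-5)*41 + V(8, 1) = 1*41 + 0 = 41 + 0 = 41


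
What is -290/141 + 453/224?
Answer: -1087/31584 ≈ -0.034416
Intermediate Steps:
-290/141 + 453/224 = -1087/31584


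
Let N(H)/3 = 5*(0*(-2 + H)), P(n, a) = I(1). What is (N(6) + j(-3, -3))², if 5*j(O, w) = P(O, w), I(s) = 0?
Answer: 0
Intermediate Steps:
P(n, a) = 0
j(O, w) = 0 (j(O, w) = (⅕)*0 = 0)
N(H) = 0 (N(H) = 3*(5*(0*(-2 + H))) = 3*(5*0) = 3*0 = 0)
(N(6) + j(-3, -3))² = (0 + 0)² = 0² = 0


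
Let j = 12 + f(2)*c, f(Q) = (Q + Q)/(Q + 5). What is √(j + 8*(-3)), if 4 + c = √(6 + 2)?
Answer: 2*√(-175 + 14*√2)/7 ≈ 3.5594*I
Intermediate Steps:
c = -4 + 2*√2 (c = -4 + √(6 + 2) = -4 + √8 = -4 + 2*√2 ≈ -1.1716)
f(Q) = 2*Q/(5 + Q) (f(Q) = (2*Q)/(5 + Q) = 2*Q/(5 + Q))
j = 68/7 + 8*√2/7 (j = 12 + (2*2/(5 + 2))*(-4 + 2*√2) = 12 + (2*2/7)*(-4 + 2*√2) = 12 + (2*2*(⅐))*(-4 + 2*√2) = 12 + 4*(-4 + 2*√2)/7 = 12 + (-16/7 + 8*√2/7) = 68/7 + 8*√2/7 ≈ 11.331)
√(j + 8*(-3)) = √((68/7 + 8*√2/7) + 8*(-3)) = √((68/7 + 8*√2/7) - 24) = √(-100/7 + 8*√2/7)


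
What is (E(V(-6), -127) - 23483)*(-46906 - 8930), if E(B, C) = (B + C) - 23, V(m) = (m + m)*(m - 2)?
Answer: 1314211932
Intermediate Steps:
V(m) = 2*m*(-2 + m) (V(m) = (2*m)*(-2 + m) = 2*m*(-2 + m))
E(B, C) = -23 + B + C
(E(V(-6), -127) - 23483)*(-46906 - 8930) = ((-23 + 2*(-6)*(-2 - 6) - 127) - 23483)*(-46906 - 8930) = ((-23 + 2*(-6)*(-8) - 127) - 23483)*(-55836) = ((-23 + 96 - 127) - 23483)*(-55836) = (-54 - 23483)*(-55836) = -23537*(-55836) = 1314211932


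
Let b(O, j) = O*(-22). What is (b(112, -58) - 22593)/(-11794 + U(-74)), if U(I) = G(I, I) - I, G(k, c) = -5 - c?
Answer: 25057/11651 ≈ 2.1506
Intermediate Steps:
b(O, j) = -22*O
U(I) = -5 - 2*I (U(I) = (-5 - I) - I = -5 - 2*I)
(b(112, -58) - 22593)/(-11794 + U(-74)) = (-22*112 - 22593)/(-11794 + (-5 - 2*(-74))) = (-2464 - 22593)/(-11794 + (-5 + 148)) = -25057/(-11794 + 143) = -25057/(-11651) = -25057*(-1/11651) = 25057/11651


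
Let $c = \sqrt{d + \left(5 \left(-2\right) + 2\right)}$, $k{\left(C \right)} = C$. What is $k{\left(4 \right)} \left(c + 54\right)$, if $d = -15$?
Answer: $216 + 4 i \sqrt{23} \approx 216.0 + 19.183 i$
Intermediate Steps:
$c = i \sqrt{23}$ ($c = \sqrt{-15 + \left(5 \left(-2\right) + 2\right)} = \sqrt{-15 + \left(-10 + 2\right)} = \sqrt{-15 - 8} = \sqrt{-23} = i \sqrt{23} \approx 4.7958 i$)
$k{\left(4 \right)} \left(c + 54\right) = 4 \left(i \sqrt{23} + 54\right) = 4 \left(54 + i \sqrt{23}\right) = 216 + 4 i \sqrt{23}$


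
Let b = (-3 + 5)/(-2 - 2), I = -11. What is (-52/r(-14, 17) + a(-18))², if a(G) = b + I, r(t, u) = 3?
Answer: 29929/36 ≈ 831.36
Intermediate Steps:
b = -½ (b = 2/(-4) = 2*(-¼) = -½ ≈ -0.50000)
a(G) = -23/2 (a(G) = -½ - 11 = -23/2)
(-52/r(-14, 17) + a(-18))² = (-52/3 - 23/2)² = (-173/6)² = 29929/36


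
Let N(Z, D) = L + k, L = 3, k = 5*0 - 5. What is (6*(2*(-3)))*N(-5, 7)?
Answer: 72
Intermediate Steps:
k = -5 (k = 0 - 5 = -5)
N(Z, D) = -2 (N(Z, D) = 3 - 5 = -2)
(6*(2*(-3)))*N(-5, 7) = (6*(2*(-3)))*(-2) = (6*(-6))*(-2) = -36*(-2) = 72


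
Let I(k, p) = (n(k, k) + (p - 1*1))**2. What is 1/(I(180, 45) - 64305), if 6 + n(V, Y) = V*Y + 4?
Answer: 1/1052419059 ≈ 9.5019e-10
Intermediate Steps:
n(V, Y) = -2 + V*Y (n(V, Y) = -6 + (V*Y + 4) = -6 + (4 + V*Y) = -2 + V*Y)
I(k, p) = (-3 + p + k**2)**2 (I(k, p) = ((-2 + k*k) + (p - 1*1))**2 = ((-2 + k**2) + (p - 1))**2 = ((-2 + k**2) + (-1 + p))**2 = (-3 + p + k**2)**2)
1/(I(180, 45) - 64305) = 1/((-3 + 45 + 180**2)**2 - 64305) = 1/((-3 + 45 + 32400)**2 - 64305) = 1/(32442**2 - 64305) = 1/(1052483364 - 64305) = 1/1052419059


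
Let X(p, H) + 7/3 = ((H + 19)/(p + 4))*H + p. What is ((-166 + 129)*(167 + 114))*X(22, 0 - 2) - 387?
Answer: -7459345/39 ≈ -1.9127e+5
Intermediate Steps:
X(p, H) = -7/3 + p + H*(19 + H)/(4 + p) (X(p, H) = -7/3 + (((H + 19)/(p + 4))*H + p) = -7/3 + (((19 + H)/(4 + p))*H + p) = -7/3 + (H*(19 + H)/(4 + p) + p) = -7/3 + (p + H*(19 + H)/(4 + p)) = -7/3 + p + H*(19 + H)/(4 + p))
((-166 + 129)*(167 + 114))*X(22, 0 - 2) - 387 = ((-166 + 129)*(167 + 114))*((-28/3 + (0 - 2)**2 + 22**2 + 19*(0 - 2) + (5/3)*22)/(4 + 22)) - 387 = (-37*281)*((-28/3 + (-2)**2 + 484 + 19*(-2) + 110/3)/26) - 387 = -10397*(-28/3 + 4 + 484 - 38 + 110/3)/26 - 387 = -10397*1432/(26*3) - 387 = -10397*716/39 - 387 = -7444252/39 - 387 = -7459345/39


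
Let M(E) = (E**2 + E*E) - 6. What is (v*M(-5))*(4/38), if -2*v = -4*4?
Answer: 704/19 ≈ 37.053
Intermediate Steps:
v = 8 (v = -(-2)*4 = -1/2*(-16) = 8)
M(E) = -6 + 2*E**2 (M(E) = (E**2 + E**2) - 6 = 2*E**2 - 6 = -6 + 2*E**2)
(v*M(-5))*(4/38) = (8*(-6 + 2*(-5)**2))*(4/38) = (8*(-6 + 2*25))*(4*(1/38)) = (8*(-6 + 50))*(2/19) = (8*44)*(2/19) = 352*(2/19) = 704/19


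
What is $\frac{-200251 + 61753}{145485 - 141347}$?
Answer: $- \frac{69249}{2069} \approx -33.47$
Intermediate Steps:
$\frac{-200251 + 61753}{145485 - 141347} = - \frac{138498}{4138} = \left(-138498\right) \frac{1}{4138} = - \frac{69249}{2069}$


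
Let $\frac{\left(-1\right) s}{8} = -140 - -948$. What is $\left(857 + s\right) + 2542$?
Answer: $-3065$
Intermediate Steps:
$s = -6464$ ($s = - 8 \left(-140 - -948\right) = - 8 \left(-140 + 948\right) = \left(-8\right) 808 = -6464$)
$\left(857 + s\right) + 2542 = \left(857 - 6464\right) + 2542 = -5607 + 2542 = -3065$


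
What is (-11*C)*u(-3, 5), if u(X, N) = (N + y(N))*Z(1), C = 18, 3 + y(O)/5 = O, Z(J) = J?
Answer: -2970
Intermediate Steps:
y(O) = -15 + 5*O
u(X, N) = -15 + 6*N (u(X, N) = (N + (-15 + 5*N))*1 = (-15 + 6*N)*1 = -15 + 6*N)
(-11*C)*u(-3, 5) = (-11*18)*(-15 + 6*5) = -198*(-15 + 30) = -198*15 = -2970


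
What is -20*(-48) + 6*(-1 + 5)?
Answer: 984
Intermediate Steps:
-20*(-48) + 6*(-1 + 5) = 960 + 6*4 = 960 + 24 = 984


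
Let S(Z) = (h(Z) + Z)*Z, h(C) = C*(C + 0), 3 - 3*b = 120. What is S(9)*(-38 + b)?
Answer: -62370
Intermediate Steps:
b = -39 (b = 1 - ⅓*120 = 1 - 40 = -39)
h(C) = C² (h(C) = C*C = C²)
S(Z) = Z*(Z + Z²) (S(Z) = (Z² + Z)*Z = (Z + Z²)*Z = Z*(Z + Z²))
S(9)*(-38 + b) = (9²*(1 + 9))*(-38 - 39) = (81*10)*(-77) = 810*(-77) = -62370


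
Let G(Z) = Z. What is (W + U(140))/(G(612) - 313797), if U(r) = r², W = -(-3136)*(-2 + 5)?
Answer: -29008/313185 ≈ -0.092623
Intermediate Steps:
W = 9408 (W = -(-3136)*3 = -1568*(-6) = 9408)
(W + U(140))/(G(612) - 313797) = (9408 + 140²)/(612 - 313797) = (9408 + 19600)/(-313185) = 29008*(-1/313185) = -29008/313185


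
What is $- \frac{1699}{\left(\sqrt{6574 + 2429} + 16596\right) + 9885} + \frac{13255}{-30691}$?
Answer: $- \frac{3558562305873}{7173861227126} + \frac{1699 \sqrt{9003}}{701234358} \approx -0.49582$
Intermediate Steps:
$- \frac{1699}{\left(\sqrt{6574 + 2429} + 16596\right) + 9885} + \frac{13255}{-30691} = - \frac{1699}{\left(\sqrt{9003} + 16596\right) + 9885} + 13255 \left(- \frac{1}{30691}\right) = - \frac{1699}{\left(16596 + \sqrt{9003}\right) + 9885} - \frac{13255}{30691} = - \frac{1699}{26481 + \sqrt{9003}} - \frac{13255}{30691} = - \frac{13255}{30691} - \frac{1699}{26481 + \sqrt{9003}}$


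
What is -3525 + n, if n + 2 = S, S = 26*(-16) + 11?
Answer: -3932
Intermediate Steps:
S = -405 (S = -416 + 11 = -405)
n = -407 (n = -2 - 405 = -407)
-3525 + n = -3525 - 407 = -3932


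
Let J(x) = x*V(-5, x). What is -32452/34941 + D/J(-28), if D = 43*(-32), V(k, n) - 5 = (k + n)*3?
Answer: -878240/605031 ≈ -1.4516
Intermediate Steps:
V(k, n) = 5 + 3*k + 3*n (V(k, n) = 5 + (k + n)*3 = 5 + (3*k + 3*n) = 5 + 3*k + 3*n)
D = -1376
J(x) = x*(-10 + 3*x) (J(x) = x*(5 + 3*(-5) + 3*x) = x*(5 - 15 + 3*x) = x*(-10 + 3*x))
-32452/34941 + D/J(-28) = -32452/34941 - 1376*(-1/(28*(-10 + 3*(-28)))) = -32452*1/34941 - 1376*(-1/(28*(-10 - 84))) = -1708/1839 - 1376/((-28*(-94))) = -1708/1839 - 1376/2632 = -1708/1839 - 1376*1/2632 = -1708/1839 - 172/329 = -878240/605031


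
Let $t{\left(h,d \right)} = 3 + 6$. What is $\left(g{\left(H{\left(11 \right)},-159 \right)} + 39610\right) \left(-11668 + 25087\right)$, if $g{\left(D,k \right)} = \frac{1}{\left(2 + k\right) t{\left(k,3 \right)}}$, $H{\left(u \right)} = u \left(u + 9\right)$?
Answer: $\frac{83449673139}{157} \approx 5.3153 \cdot 10^{8}$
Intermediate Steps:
$t{\left(h,d \right)} = 9$
$H{\left(u \right)} = u \left(9 + u\right)$
$g{\left(D,k \right)} = \frac{1}{18 + 9 k}$ ($g{\left(D,k \right)} = \frac{1}{\left(2 + k\right) 9} = \frac{1}{18 + 9 k}$)
$\left(g{\left(H{\left(11 \right)},-159 \right)} + 39610\right) \left(-11668 + 25087\right) = \left(\frac{1}{9 \left(2 - 159\right)} + 39610\right) \left(-11668 + 25087\right) = \left(\frac{1}{9 \left(-157\right)} + 39610\right) 13419 = \left(\frac{1}{9} \left(- \frac{1}{157}\right) + 39610\right) 13419 = \left(- \frac{1}{1413} + 39610\right) 13419 = \frac{55968929}{1413} \cdot 13419 = \frac{83449673139}{157}$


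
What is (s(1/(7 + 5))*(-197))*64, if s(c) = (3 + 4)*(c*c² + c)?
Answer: -199955/27 ≈ -7405.7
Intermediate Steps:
s(c) = 7*c + 7*c³ (s(c) = 7*(c³ + c) = 7*(c + c³) = 7*c + 7*c³)
(s(1/(7 + 5))*(-197))*64 = ((7*(1 + (1/(7 + 5))²)/(7 + 5))*(-197))*64 = ((7*(1 + (1/12)²)/12)*(-197))*64 = ((7*(1/12)*(1 + (1/12)²))*(-197))*64 = ((7*(1/12)*(1 + 1/144))*(-197))*64 = ((7*(1/12)*(145/144))*(-197))*64 = ((1015/1728)*(-197))*64 = -199955/1728*64 = -199955/27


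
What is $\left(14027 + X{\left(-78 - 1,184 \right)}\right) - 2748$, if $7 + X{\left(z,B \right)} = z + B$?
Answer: $11377$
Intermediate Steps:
$X{\left(z,B \right)} = -7 + B + z$ ($X{\left(z,B \right)} = -7 + \left(z + B\right) = -7 + \left(B + z\right) = -7 + B + z$)
$\left(14027 + X{\left(-78 - 1,184 \right)}\right) - 2748 = \left(14027 - -98\right) - 2748 = \left(14027 + 98\right) - 2748 = 14125 - 2748 = 11377$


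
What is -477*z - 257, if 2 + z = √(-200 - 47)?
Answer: 697 - 477*I*√247 ≈ 697.0 - 7496.6*I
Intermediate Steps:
z = -2 + I*√247 (z = -2 + √(-200 - 47) = -2 + √(-247) = -2 + I*√247 ≈ -2.0 + 15.716*I)
-477*z - 257 = -477*(-2 + I*√247) - 257 = (954 - 477*I*√247) - 257 = 697 - 477*I*√247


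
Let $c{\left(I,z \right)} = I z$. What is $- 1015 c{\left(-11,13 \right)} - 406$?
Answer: $144739$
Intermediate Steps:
$- 1015 c{\left(-11,13 \right)} - 406 = - 1015 \left(\left(-11\right) 13\right) - 406 = \left(-1015\right) \left(-143\right) - 406 = 145145 - 406 = 144739$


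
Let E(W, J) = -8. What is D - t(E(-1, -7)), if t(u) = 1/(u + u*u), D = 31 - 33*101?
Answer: -184913/56 ≈ -3302.0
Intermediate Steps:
D = -3302 (D = 31 - 3333 = -3302)
t(u) = 1/(u + u**2)
D - t(E(-1, -7)) = -3302 - 1/((-8)*(1 - 8)) = -3302 - (-1)/(8*(-7)) = -3302 - (-1)*(-1)/(8*7) = -3302 - 1*1/56 = -3302 - 1/56 = -184913/56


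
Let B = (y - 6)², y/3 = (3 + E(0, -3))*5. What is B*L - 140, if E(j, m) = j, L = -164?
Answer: -249584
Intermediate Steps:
y = 45 (y = 3*((3 + 0)*5) = 3*(3*5) = 3*15 = 45)
B = 1521 (B = (45 - 6)² = 39² = 1521)
B*L - 140 = 1521*(-164) - 140 = -249444 - 140 = -249584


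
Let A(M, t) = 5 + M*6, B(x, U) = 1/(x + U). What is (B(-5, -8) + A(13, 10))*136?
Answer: 146608/13 ≈ 11278.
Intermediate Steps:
B(x, U) = 1/(U + x)
A(M, t) = 5 + 6*M
(B(-5, -8) + A(13, 10))*136 = (1/(-8 - 5) + (5 + 6*13))*136 = (1/(-13) + (5 + 78))*136 = (-1/13 + 83)*136 = (1078/13)*136 = 146608/13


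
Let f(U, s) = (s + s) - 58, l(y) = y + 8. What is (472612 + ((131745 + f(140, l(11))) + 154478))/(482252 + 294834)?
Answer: 758815/777086 ≈ 0.97649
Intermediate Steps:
l(y) = 8 + y
f(U, s) = -58 + 2*s (f(U, s) = 2*s - 58 = -58 + 2*s)
(472612 + ((131745 + f(140, l(11))) + 154478))/(482252 + 294834) = (472612 + ((131745 + (-58 + 2*(8 + 11))) + 154478))/(482252 + 294834) = (472612 + ((131745 + (-58 + 2*19)) + 154478))/777086 = (472612 + ((131745 + (-58 + 38)) + 154478))*(1/777086) = (472612 + ((131745 - 20) + 154478))*(1/777086) = (472612 + (131725 + 154478))*(1/777086) = (472612 + 286203)*(1/777086) = 758815*(1/777086) = 758815/777086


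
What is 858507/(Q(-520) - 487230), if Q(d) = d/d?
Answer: -858507/487229 ≈ -1.7620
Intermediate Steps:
Q(d) = 1
858507/(Q(-520) - 487230) = 858507/(1 - 487230) = 858507/(-487229) = 858507*(-1/487229) = -858507/487229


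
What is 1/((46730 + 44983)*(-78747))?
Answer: -1/7222123611 ≈ -1.3846e-10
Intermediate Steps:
1/((46730 + 44983)*(-78747)) = -1/78747/91713 = (1/91713)*(-1/78747) = -1/7222123611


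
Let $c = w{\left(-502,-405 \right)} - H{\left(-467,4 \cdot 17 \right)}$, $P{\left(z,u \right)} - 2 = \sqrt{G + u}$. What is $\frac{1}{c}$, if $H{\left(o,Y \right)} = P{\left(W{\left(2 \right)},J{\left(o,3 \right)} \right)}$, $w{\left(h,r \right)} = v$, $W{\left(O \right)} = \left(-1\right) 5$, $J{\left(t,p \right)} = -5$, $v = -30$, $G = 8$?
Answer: $- \frac{32}{1021} + \frac{\sqrt{3}}{1021} \approx -0.029645$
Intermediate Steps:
$W{\left(O \right)} = -5$
$P{\left(z,u \right)} = 2 + \sqrt{8 + u}$
$w{\left(h,r \right)} = -30$
$H{\left(o,Y \right)} = 2 + \sqrt{3}$ ($H{\left(o,Y \right)} = 2 + \sqrt{8 - 5} = 2 + \sqrt{3}$)
$c = -32 - \sqrt{3}$ ($c = -30 - \left(2 + \sqrt{3}\right) = -32 - \sqrt{3} \approx -33.732$)
$\frac{1}{c} = \frac{1}{-32 - \sqrt{3}}$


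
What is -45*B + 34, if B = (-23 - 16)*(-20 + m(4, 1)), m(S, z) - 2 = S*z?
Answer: -24536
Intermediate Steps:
m(S, z) = 2 + S*z
B = 546 (B = (-23 - 16)*(-20 + (2 + 4*1)) = -39*(-20 + (2 + 4)) = -39*(-20 + 6) = -39*(-14) = 546)
-45*B + 34 = -45*546 + 34 = -24570 + 34 = -24536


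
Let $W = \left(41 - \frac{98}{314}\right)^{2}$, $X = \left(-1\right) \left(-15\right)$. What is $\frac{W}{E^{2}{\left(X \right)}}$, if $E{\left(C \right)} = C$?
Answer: $\frac{40806544}{5546025} \approx 7.3578$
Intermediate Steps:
$X = 15$
$W = \frac{40806544}{24649}$ ($W = \left(41 - \frac{49}{157}\right)^{2} = \left(\frac{6388}{157}\right)^{2} = \frac{40806544}{24649} \approx 1655.5$)
$\frac{W}{E^{2}{\left(X \right)}} = \frac{40806544}{24649 \cdot 15^{2}} = \frac{40806544}{24649 \cdot 225} = \frac{40806544}{24649} \cdot \frac{1}{225} = \frac{40806544}{5546025}$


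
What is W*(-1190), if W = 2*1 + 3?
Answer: -5950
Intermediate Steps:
W = 5 (W = 2 + 3 = 5)
W*(-1190) = 5*(-1190) = -5950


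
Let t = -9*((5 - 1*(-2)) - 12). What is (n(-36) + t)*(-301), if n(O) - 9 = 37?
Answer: -27391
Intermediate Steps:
n(O) = 46 (n(O) = 9 + 37 = 46)
t = 45 (t = -9*((5 + 2) - 12) = -9*(7 - 12) = -9*(-5) = 45)
(n(-36) + t)*(-301) = (46 + 45)*(-301) = 91*(-301) = -27391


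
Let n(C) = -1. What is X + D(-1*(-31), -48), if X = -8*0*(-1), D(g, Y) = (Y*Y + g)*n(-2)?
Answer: -2335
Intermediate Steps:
D(g, Y) = -g - Y² (D(g, Y) = (Y*Y + g)*(-1) = (Y² + g)*(-1) = (g + Y²)*(-1) = -g - Y²)
X = 0 (X = 0*(-1) = 0)
X + D(-1*(-31), -48) = 0 + (-(-1)*(-31) - 1*(-48)²) = 0 + (-1*31 - 1*2304) = 0 + (-31 - 2304) = 0 - 2335 = -2335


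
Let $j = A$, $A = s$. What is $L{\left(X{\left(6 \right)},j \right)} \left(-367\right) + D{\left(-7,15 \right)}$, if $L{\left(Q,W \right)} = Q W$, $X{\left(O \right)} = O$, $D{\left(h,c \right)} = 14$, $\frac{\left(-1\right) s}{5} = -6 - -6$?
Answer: $14$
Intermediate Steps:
$s = 0$ ($s = - 5 \left(-6 - -6\right) = - 5 \left(-6 + 6\right) = \left(-5\right) 0 = 0$)
$A = 0$
$j = 0$
$L{\left(X{\left(6 \right)},j \right)} \left(-367\right) + D{\left(-7,15 \right)} = 6 \cdot 0 \left(-367\right) + 14 = 0 \left(-367\right) + 14 = 0 + 14 = 14$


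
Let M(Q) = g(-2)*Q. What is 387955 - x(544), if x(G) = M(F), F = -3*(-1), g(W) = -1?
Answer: 387958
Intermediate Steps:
F = 3
M(Q) = -Q
x(G) = -3 (x(G) = -1*3 = -3)
387955 - x(544) = 387955 - 1*(-3) = 387955 + 3 = 387958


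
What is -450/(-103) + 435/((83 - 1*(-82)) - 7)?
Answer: 115905/16274 ≈ 7.1221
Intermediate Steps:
-450/(-103) + 435/((83 - 1*(-82)) - 7) = -450*(-1/103) + 435/((83 + 82) - 7) = 450/103 + 435/(165 - 7) = 450/103 + 435/158 = 115905/16274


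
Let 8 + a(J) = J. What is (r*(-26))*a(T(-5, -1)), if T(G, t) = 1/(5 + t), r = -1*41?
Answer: -16523/2 ≈ -8261.5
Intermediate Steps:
r = -41
a(J) = -8 + J
(r*(-26))*a(T(-5, -1)) = (-41*(-26))*(-8 + 1/(5 - 1)) = 1066*(-8 + 1/4) = 1066*(-31/4) = -16523/2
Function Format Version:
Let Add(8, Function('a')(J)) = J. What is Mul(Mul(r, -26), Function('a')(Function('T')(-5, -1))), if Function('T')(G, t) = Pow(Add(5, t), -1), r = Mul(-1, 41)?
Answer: Rational(-16523, 2) ≈ -8261.5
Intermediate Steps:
r = -41
Function('a')(J) = Add(-8, J)
Mul(Mul(r, -26), Function('a')(Function('T')(-5, -1))) = Mul(Mul(-41, -26), Add(-8, Pow(Add(5, -1), -1))) = Mul(1066, Add(-8, Pow(4, -1))) = Mul(1066, Add(-8, Rational(1, 4))) = Mul(1066, Rational(-31, 4)) = Rational(-16523, 2)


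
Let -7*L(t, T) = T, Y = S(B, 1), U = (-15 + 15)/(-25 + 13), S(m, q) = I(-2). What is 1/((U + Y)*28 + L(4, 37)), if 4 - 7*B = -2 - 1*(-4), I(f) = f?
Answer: -7/429 ≈ -0.016317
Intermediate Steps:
B = 2/7 (B = 4/7 - (-2 - 1*(-4))/7 = 4/7 - (-2 + 4)/7 = 4/7 - ⅐*2 = 4/7 - 2/7 = 2/7 ≈ 0.28571)
S(m, q) = -2
U = 0 (U = 0/(-12) = 0*(-1/12) = 0)
Y = -2
L(t, T) = -T/7
1/((U + Y)*28 + L(4, 37)) = 1/((0 - 2)*28 - ⅐*37) = 1/(-2*28 - 37/7) = 1/(-56 - 37/7) = 1/(-429/7) = -7/429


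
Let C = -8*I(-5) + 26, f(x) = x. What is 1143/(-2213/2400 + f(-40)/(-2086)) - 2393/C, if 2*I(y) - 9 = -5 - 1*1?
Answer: -45464766887/31642226 ≈ -1436.8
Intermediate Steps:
I(y) = 3/2 (I(y) = 9/2 + (-5 - 1*1)/2 = 9/2 + (-5 - 1)/2 = 9/2 + (½)*(-6) = 9/2 - 3 = 3/2)
C = 14 (C = -8*3/2 + 26 = -12 + 26 = 14)
1143/(-2213/2400 + f(-40)/(-2086)) - 2393/C = 1143/(-2213/2400 - 40/(-2086)) - 2393/14 = 1143/(-2213*1/2400 - 40*(-1/2086)) - 2393*1/14 = 1143/(-2213/2400 + 20/1043) - 2393/14 = 1143/(-2260159/2503200) - 2393/14 = 1143*(-2503200/2260159) - 2393/14 = -2861157600/2260159 - 2393/14 = -45464766887/31642226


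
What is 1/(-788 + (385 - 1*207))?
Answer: -1/610 ≈ -0.0016393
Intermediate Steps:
1/(-788 + (385 - 1*207)) = 1/(-788 + (385 - 207)) = 1/(-788 + 178) = 1/(-610) = -1/610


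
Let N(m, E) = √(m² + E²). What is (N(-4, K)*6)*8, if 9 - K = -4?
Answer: 48*√185 ≈ 652.87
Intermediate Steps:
K = 13 (K = 9 - 1*(-4) = 9 + 4 = 13)
N(m, E) = √(E² + m²)
(N(-4, K)*6)*8 = (√(13² + (-4)²)*6)*8 = (√(169 + 16)*6)*8 = (√185*6)*8 = (6*√185)*8 = 48*√185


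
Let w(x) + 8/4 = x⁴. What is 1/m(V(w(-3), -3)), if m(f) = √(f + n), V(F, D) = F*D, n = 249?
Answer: √3/6 ≈ 0.28868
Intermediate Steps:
w(x) = -2 + x⁴
V(F, D) = D*F
m(f) = √(249 + f) (m(f) = √(f + 249) = √(249 + f))
1/m(V(w(-3), -3)) = 1/(√(249 - 3*(-2 + (-3)⁴))) = 1/(√(249 - 3*(-2 + 81))) = 1/(√(249 - 3*79)) = 1/(√(249 - 237)) = 1/(√12) = 1/(2*√3) = √3/6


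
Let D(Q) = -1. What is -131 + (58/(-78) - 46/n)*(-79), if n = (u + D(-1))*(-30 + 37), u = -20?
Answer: -185324/1911 ≈ -96.978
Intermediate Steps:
n = -147 (n = (-20 - 1)*(-30 + 37) = -21*7 = -147)
-131 + (58/(-78) - 46/n)*(-79) = -131 + (58/(-78) - 46/(-147))*(-79) = -131 + (58*(-1/78) - 46*(-1/147))*(-79) = -131 + (-29/39 + 46/147)*(-79) = -131 - 823/1911*(-79) = -131 + 65017/1911 = -185324/1911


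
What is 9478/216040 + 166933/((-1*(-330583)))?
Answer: 1781703227/3246325060 ≈ 0.54884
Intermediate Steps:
9478/216040 + 166933/((-1*(-330583))) = 9478*(1/216040) + 166933/330583 = 4739/108020 + 166933*(1/330583) = 4739/108020 + 166933/330583 = 1781703227/3246325060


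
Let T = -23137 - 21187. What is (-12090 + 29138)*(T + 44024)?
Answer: -5114400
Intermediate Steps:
T = -44324
(-12090 + 29138)*(T + 44024) = (-12090 + 29138)*(-44324 + 44024) = 17048*(-300) = -5114400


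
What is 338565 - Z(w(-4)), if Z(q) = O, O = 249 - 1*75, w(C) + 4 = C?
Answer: 338391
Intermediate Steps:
w(C) = -4 + C
O = 174 (O = 249 - 75 = 174)
Z(q) = 174
338565 - Z(w(-4)) = 338565 - 1*174 = 338565 - 174 = 338391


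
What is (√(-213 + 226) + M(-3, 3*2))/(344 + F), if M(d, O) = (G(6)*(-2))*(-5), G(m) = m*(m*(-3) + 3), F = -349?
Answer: 180 - √13/5 ≈ 179.28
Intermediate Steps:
G(m) = m*(3 - 3*m) (G(m) = m*(-3*m + 3) = m*(3 - 3*m))
M(d, O) = -900 (M(d, O) = ((3*6*(1 - 1*6))*(-2))*(-5) = ((3*6*(1 - 6))*(-2))*(-5) = ((3*6*(-5))*(-2))*(-5) = -90*(-2)*(-5) = 180*(-5) = -900)
(√(-213 + 226) + M(-3, 3*2))/(344 + F) = (√(-213 + 226) - 900)/(344 - 349) = (√13 - 900)/(-5) = (-900 + √13)*(-⅕) = 180 - √13/5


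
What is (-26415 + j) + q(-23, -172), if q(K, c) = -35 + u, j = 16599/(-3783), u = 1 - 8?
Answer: -33367810/1261 ≈ -26461.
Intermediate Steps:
u = -7
j = -5533/1261 (j = 16599*(-1/3783) = -5533/1261 ≈ -4.3878)
q(K, c) = -42 (q(K, c) = -35 - 7 = -42)
(-26415 + j) + q(-23, -172) = (-26415 - 5533/1261) - 42 = -33314848/1261 - 42 = -33367810/1261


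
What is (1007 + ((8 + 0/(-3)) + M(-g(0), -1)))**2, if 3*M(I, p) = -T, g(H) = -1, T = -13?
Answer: 9351364/9 ≈ 1.0390e+6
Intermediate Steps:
M(I, p) = 13/3 (M(I, p) = (-1*(-13))/3 = (1/3)*13 = 13/3)
(1007 + ((8 + 0/(-3)) + M(-g(0), -1)))**2 = (1007 + ((8 + 0/(-3)) + 13/3))**2 = (1007 + ((8 + 0*(-1/3)) + 13/3))**2 = (1007 + ((8 + 0) + 13/3))**2 = (1007 + (8 + 13/3))**2 = (1007 + 37/3)**2 = (3058/3)**2 = 9351364/9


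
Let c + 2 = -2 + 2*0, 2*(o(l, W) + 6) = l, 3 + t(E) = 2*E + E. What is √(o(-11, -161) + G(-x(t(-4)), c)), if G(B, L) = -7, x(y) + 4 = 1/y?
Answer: I*√74/2 ≈ 4.3012*I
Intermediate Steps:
t(E) = -3 + 3*E (t(E) = -3 + (2*E + E) = -3 + 3*E)
o(l, W) = -6 + l/2
c = -4 (c = -2 + (-2 + 2*0) = -2 + (-2 + 0) = -2 - 2 = -4)
x(y) = -4 + 1/y
√(o(-11, -161) + G(-x(t(-4)), c)) = √((-6 + (½)*(-11)) - 7) = √((-6 - 11/2) - 7) = √(-23/2 - 7) = √(-37/2) = I*√74/2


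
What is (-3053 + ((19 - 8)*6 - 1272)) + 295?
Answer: -3964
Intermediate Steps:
(-3053 + ((19 - 8)*6 - 1272)) + 295 = (-3053 + (11*6 - 1272)) + 295 = (-3053 + (66 - 1272)) + 295 = (-3053 - 1206) + 295 = -4259 + 295 = -3964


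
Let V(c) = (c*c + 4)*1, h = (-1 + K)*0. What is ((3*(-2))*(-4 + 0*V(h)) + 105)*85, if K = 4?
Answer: 10965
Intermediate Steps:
h = 0 (h = (-1 + 4)*0 = 3*0 = 0)
V(c) = 4 + c**2 (V(c) = (c**2 + 4)*1 = (4 + c**2)*1 = 4 + c**2)
((3*(-2))*(-4 + 0*V(h)) + 105)*85 = ((3*(-2))*(-4 + 0*(4 + 0**2)) + 105)*85 = (-6*(-4 + 0*(4 + 0)) + 105)*85 = (-6*(-4 + 0*4) + 105)*85 = (-6*(-4 + 0) + 105)*85 = (-6*(-4) + 105)*85 = (24 + 105)*85 = 129*85 = 10965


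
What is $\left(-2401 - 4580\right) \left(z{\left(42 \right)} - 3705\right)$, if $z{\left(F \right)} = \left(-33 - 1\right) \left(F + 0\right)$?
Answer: $35833473$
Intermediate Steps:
$z{\left(F \right)} = - 34 F$
$\left(-2401 - 4580\right) \left(z{\left(42 \right)} - 3705\right) = \left(-2401 - 4580\right) \left(\left(-34\right) 42 - 3705\right) = - 6981 \left(-1428 - 3705\right) = \left(-6981\right) \left(-5133\right) = 35833473$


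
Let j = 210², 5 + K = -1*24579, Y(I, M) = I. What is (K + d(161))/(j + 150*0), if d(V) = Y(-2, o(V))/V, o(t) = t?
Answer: -659671/1183350 ≈ -0.55746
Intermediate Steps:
K = -24584 (K = -5 - 1*24579 = -5 - 24579 = -24584)
j = 44100
d(V) = -2/V
(K + d(161))/(j + 150*0) = (-24584 - 2/161)/(44100 + 150*0) = (-24584 - 2*1/161)/(44100 + 0) = (-24584 - 2/161)/44100 = -3958026/161*1/44100 = -659671/1183350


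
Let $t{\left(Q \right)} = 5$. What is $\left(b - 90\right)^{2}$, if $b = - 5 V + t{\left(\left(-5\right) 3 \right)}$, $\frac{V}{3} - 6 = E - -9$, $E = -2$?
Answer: $78400$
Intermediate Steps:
$V = 39$ ($V = 18 + 3 \left(-2 - -9\right) = 18 + 3 \left(-2 + 9\right) = 18 + 3 \cdot 7 = 18 + 21 = 39$)
$b = -190$ ($b = \left(-5\right) 39 + 5 = -195 + 5 = -190$)
$\left(b - 90\right)^{2} = \left(-190 - 90\right)^{2} = \left(-280\right)^{2} = 78400$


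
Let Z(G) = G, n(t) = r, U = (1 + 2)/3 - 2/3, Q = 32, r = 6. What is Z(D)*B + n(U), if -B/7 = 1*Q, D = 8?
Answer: -1786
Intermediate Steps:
U = 1/3 (U = 3*(1/3) - 2*1/3 = 1 - 2/3 = 1/3 ≈ 0.33333)
n(t) = 6
B = -224 (B = -7*32 = -224)
Z(D)*B + n(U) = 8*(-224) + 6 = -1792 + 6 = -1786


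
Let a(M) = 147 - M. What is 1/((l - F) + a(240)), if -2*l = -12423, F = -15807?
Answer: 2/43851 ≈ 4.5609e-5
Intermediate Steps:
l = 12423/2 (l = -1/2*(-12423) = 12423/2 ≈ 6211.5)
1/((l - F) + a(240)) = 1/((12423/2 - 1*(-15807)) + (147 - 1*240)) = 1/((12423/2 + 15807) + (147 - 240)) = 1/(44037/2 - 93) = 1/(43851/2) = 2/43851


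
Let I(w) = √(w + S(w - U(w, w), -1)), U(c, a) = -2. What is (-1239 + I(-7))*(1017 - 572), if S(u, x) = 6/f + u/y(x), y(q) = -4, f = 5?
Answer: -551355 + 89*I*√455/2 ≈ -5.5136e+5 + 949.22*I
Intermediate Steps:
S(u, x) = 6/5 - u/4 (S(u, x) = 6/5 + u/(-4) = 6*(⅕) + u*(-¼) = 6/5 - u/4)
I(w) = √(7/10 + 3*w/4) (I(w) = √(w + (6/5 - (w - 1*(-2))/4)) = √(w + (6/5 - (w + 2)/4)) = √(w + (6/5 - (2 + w)/4)) = √(w + (6/5 + (-½ - w/4))) = √(w + (7/10 - w/4)) = √(7/10 + 3*w/4))
(-1239 + I(-7))*(1017 - 572) = (-1239 + √(70 + 75*(-7))/10)*(1017 - 572) = (-1239 + √(70 - 525)/10)*445 = (-1239 + √(-455)/10)*445 = (-1239 + (I*√455)/10)*445 = (-1239 + I*√455/10)*445 = -551355 + 89*I*√455/2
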